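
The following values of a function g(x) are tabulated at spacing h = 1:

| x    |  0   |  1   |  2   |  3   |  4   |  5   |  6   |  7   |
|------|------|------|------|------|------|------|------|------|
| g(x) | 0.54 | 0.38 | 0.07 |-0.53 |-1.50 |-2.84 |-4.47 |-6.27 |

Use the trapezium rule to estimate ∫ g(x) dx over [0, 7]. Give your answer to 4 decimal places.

-11.7550

h = 1, n = 7.
(h/2)·[y₀ + 2y₁ + 2y₂ + 2y₃ + 2y₄ + 2y₅ + 2y₆ + y₇] = 0.5·(-23.51) = -11.7550.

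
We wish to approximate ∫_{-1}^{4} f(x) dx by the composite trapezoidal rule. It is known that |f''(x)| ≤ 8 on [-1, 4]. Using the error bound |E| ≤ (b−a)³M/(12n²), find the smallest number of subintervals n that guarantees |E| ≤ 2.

Need 1000/(12n²) ≤ 2.
n² ≥ 1000/(12·2) = 41.6667 ⇒ n ≥ 6.4550, so the smallest n is 7.

7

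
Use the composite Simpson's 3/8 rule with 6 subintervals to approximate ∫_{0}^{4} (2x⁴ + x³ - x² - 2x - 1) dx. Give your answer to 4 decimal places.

432.7407

h = (4 − 0)/6 = 0.666667.
Nodes x₀,…,x₆ = 0, 0.666667, 1.333333, 2, 2.666667, 3.333333, 4.
f(x) = 2x⁴ + x³ - x² - 2x - 1: f₀=-1, f₁=-2.086420, f₂=3.246914, f₃=31, f₄=106.654321, f₅=265.172840, f₆=551.
(3h/8)·[f₀ + 3f₁ + 3f₂ + 2f₃ + 3f₄ + 3f₅ + f₆] = 0.25·(1730.962963) = 432.7407.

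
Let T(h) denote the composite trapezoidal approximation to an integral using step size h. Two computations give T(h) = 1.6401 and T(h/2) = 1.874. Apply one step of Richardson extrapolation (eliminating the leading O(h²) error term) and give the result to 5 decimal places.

1.95197

R = (4·T(h/2) − T(h)) / 3 = (4·1.874 − 1.6401)/3 = (5.8559)/3 = 1.95197.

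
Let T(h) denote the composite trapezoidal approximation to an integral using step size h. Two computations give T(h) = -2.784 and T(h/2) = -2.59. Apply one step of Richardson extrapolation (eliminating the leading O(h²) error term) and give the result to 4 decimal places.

-2.5253

R = (4·T(h/2) − T(h)) / 3 = (4·(-2.59) − (-2.784))/3 = (-7.576)/3 = -2.5253.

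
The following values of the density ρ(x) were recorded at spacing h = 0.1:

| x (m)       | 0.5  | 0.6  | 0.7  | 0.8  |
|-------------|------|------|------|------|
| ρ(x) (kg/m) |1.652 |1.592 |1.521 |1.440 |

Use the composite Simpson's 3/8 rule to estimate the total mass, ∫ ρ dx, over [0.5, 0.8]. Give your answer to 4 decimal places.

0.4662

h = 0.1, n = 3.
(3h/8)·[y₀ + 3y₁ + 3y₂ + y₃] = 0.0375·(12.431) = 0.4662.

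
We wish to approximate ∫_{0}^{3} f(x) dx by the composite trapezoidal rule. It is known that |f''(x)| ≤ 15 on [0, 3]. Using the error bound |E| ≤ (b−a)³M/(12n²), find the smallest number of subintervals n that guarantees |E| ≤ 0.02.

42

Need 405/(12n²) ≤ 0.02.
n² ≥ 405/(12·0.02) = 1687.5 ⇒ n ≥ 41.0792, so the smallest n is 42.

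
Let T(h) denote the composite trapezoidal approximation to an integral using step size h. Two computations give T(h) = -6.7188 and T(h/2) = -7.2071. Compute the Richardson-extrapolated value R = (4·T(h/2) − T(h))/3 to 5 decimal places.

-7.36987

R = (4·T(h/2) − T(h)) / 3 = (4·(-7.2071) − (-6.7188))/3 = (-22.1096)/3 = -7.36987.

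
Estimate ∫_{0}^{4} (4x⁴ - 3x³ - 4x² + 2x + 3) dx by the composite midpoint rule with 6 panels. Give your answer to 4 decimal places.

h = (4 − 0)/6 = 0.666667.
Midpoints m₁,…,m₆ = 0.333333, 1, 1.666667, 2.333333, 3, 3.666667.
f(m₁)=3.160494, f(m₂)=2, f(m₃)=12.197531, f(m₄)=66.345679, f(m₅)=216, f(m₆)=531.679012.
h·[f(m₁) + f(m₂) + f(m₃) + f(m₄) + f(m₅) + f(m₆)] = 0.666667·(831.382716) = 554.2551.

554.2551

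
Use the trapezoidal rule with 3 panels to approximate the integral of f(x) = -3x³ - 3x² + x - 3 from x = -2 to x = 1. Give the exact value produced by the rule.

-7.5

h = (1 − (-2))/3 = 1.
Nodes x₀,…,x₃ = -2, -1, 0, 1.
f(x) = -3x³ - 3x² + x - 3: f₀=7, f₁=-4, f₂=-3, f₃=-8.
(h/2)·[f₀ + 2f₁ + 2f₂ + f₃] = 0.5·(-15) = -7.5.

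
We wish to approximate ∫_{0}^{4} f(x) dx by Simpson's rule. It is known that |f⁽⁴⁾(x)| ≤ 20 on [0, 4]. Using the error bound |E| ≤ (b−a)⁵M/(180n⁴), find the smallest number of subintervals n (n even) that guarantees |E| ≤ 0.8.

4

Need 20480/(180n⁴) ≤ 0.8.
n⁴ ≥ 20480/(180·0.8) = 142.222 ⇒ n ≥ 3.4534, so the smallest even n is 4. (n must be even for Simpson's rule.)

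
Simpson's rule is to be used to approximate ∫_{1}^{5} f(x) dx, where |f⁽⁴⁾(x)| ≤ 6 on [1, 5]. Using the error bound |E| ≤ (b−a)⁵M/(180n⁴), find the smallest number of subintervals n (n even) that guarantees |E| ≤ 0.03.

6

Need 6144/(180n⁴) ≤ 0.03.
n⁴ ≥ 6144/(180·0.03) = 1137.78 ⇒ n ≥ 5.8078, so the smallest even n is 6. (n must be even for Simpson's rule.)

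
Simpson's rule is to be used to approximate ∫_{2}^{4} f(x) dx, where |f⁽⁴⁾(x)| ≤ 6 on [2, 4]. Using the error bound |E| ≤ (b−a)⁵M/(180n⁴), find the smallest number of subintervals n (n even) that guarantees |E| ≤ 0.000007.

20

Need 192/(180n⁴) ≤ 0.000007.
n⁴ ≥ 192/(180·0.000007) = 152381 ⇒ n ≥ 19.7575, so the smallest even n is 20. (n must be even for Simpson's rule.)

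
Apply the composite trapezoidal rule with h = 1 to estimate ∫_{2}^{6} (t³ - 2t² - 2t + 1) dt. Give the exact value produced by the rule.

160

h = (6 − 2)/4 = 1.
Nodes t₀,…,t₄ = 2, 3, 4, 5, 6.
f(t) = t³ - 2t² - 2t + 1: f₀=-3, f₁=4, f₂=25, f₃=66, f₄=133.
(h/2)·[f₀ + 2f₁ + 2f₂ + 2f₃ + f₄] = 0.5·(320) = 160.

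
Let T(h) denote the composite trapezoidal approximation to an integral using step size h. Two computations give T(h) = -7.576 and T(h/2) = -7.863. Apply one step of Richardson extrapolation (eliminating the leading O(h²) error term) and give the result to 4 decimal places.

-7.9587

R = (4·T(h/2) − T(h)) / 3 = (4·(-7.863) − (-7.576))/3 = (-23.876)/3 = -7.9587.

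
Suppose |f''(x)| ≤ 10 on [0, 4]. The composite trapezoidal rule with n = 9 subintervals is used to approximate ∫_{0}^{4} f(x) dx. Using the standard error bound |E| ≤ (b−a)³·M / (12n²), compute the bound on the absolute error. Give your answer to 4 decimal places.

0.6584

|E| ≤ (4)³·10 / (12·9²) = 640/972 = 0.6584.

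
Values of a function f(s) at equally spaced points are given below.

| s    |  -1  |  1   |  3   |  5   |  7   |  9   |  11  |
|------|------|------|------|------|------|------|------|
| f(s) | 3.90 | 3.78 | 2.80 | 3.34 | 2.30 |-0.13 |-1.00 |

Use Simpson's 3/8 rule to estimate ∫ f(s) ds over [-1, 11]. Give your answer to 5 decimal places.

26.87250

h = 2, n = 6.
(3h/8)·[y₀ + 3y₁ + 3y₂ + 2y₃ + 3y₄ + 3y₅ + y₆] = 0.75·(35.83) = 26.87250.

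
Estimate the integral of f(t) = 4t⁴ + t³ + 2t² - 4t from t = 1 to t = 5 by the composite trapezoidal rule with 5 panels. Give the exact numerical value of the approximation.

2800.15488

h = (5 − 1)/5 = 0.8.
Nodes t₀,…,t₅ = 1, 1.8, 2.6, 3.4, 4.2, 5.
f(t) = 4t⁴ + t³ + 2t² - 4t: f₀=3, f₁=47.1024, f₂=203.4864, f₃=583.3584, f₄=1337.2464, f₅=2655.
(h/2)·[f₀ + 2f₁ + 2f₂ + 2f₃ + 2f₄ + f₅] = 0.4·(7000.3872) = 2800.15488.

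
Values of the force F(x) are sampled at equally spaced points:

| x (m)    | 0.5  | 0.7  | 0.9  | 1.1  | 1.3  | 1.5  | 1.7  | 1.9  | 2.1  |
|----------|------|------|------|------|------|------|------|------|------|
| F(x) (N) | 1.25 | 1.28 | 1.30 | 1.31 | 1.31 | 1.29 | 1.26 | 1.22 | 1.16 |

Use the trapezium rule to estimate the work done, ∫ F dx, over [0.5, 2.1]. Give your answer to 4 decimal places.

h = 0.2, n = 8.
(h/2)·[y₀ + 2y₁ + 2y₂ + 2y₃ + 2y₄ + 2y₅ + 2y₆ + 2y₇ + y₈] = 0.1·(20.35) = 2.0350.

2.0350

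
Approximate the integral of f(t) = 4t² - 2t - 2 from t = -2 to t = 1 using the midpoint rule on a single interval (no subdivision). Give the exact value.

0

M = (b−a)·f(-0.5) = 3·(0) = 0.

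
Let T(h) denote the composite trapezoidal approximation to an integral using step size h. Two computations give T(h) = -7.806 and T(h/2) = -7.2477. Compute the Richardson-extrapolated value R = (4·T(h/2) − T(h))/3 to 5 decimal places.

R = (4·T(h/2) − T(h)) / 3 = (4·(-7.2477) − (-7.806))/3 = (-21.1848)/3 = -7.06160.

-7.06160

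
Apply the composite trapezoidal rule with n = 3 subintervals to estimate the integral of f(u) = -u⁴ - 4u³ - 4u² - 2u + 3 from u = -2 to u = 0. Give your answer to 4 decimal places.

h = (0 − (-2))/3 = 0.666667.
Nodes u₀,…,u₃ = -2, -1.333333, -0.666667, 0.
f(u) = -u⁴ - 4u³ - 4u² - 2u + 3: f₀=7, f₁=4.876543, f₂=3.543210, f₃=3.
(h/2)·[f₀ + 2f₁ + 2f₂ + f₃] = 0.333333·(26.839506) = 8.9465.

8.9465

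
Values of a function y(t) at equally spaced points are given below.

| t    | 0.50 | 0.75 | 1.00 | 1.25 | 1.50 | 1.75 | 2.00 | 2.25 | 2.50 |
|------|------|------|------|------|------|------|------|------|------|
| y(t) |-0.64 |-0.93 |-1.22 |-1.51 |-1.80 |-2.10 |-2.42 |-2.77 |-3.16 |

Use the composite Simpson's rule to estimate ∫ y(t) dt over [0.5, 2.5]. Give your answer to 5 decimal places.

h = 0.25, n = 8.
(h/3)·[y₀ + 4y₁ + 2y₂ + 4y₃ + 2y₄ + 4y₅ + 2y₆ + 4y₇ + y₈] = 0.083333·(-43.92) = -3.66000.

-3.66000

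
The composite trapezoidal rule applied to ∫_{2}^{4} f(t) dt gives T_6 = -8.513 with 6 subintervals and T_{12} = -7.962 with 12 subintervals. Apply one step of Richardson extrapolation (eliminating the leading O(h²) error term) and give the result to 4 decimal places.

R = (4·T_{12} − T_6) / 3 = (4·(-7.962) − (-8.513))/3 = (-23.335)/3 = -7.7783.

-7.7783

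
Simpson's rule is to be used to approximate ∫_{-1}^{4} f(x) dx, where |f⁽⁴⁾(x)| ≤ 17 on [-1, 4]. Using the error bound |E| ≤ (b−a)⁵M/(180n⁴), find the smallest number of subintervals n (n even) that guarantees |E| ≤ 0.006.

Need 53125/(180n⁴) ≤ 0.006.
n⁴ ≥ 53125/(180·0.006) = 49189.8 ⇒ n ≥ 14.8925, so the smallest even n is 16. (n must be even for Simpson's rule.)

16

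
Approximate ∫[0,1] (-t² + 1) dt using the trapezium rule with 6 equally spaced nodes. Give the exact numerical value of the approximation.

0.66

h = (1 − 0)/5 = 0.2.
Nodes t₀,…,t₅ = 0, 0.2, 0.4, 0.6, 0.8, 1.
f(t) = -t² + 1: f₀=1, f₁=0.96, f₂=0.84, f₃=0.64, f₄=0.36, f₅=0.
(h/2)·[f₀ + 2f₁ + 2f₂ + 2f₃ + 2f₄ + f₅] = 0.1·(6.6) = 0.66.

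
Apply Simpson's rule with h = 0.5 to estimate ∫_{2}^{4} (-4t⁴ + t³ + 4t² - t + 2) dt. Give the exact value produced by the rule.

-661

h = (4 − 2)/4 = 0.5.
Nodes t₀,…,t₄ = 2, 2.5, 3, 3.5, 4.
f(t) = -4t⁴ + t³ + 4t² - t + 2: f₀=-40, f₁=-116.125, f₂=-262, f₃=-509.875, f₄=-898.
(h/3)·[f₀ + 4f₁ + 2f₂ + 4f₃ + f₄] = 0.166667·(-3966) = -661.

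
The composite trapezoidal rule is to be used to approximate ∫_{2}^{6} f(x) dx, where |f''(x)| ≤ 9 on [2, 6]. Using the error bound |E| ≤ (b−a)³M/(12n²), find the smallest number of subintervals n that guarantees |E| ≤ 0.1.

Need 576/(12n²) ≤ 0.1.
n² ≥ 576/(12·0.1) = 480 ⇒ n ≥ 21.9089, so the smallest n is 22.

22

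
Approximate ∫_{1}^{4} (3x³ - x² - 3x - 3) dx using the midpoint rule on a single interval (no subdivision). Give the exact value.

90.375

M = (b−a)·f(2.5) = 3·(30.125) = 90.375.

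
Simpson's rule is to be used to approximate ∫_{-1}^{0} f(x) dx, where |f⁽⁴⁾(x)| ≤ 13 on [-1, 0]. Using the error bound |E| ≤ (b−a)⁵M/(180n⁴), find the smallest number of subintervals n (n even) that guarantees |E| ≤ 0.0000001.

30

Need 13/(180n⁴) ≤ 0.0000001.
n⁴ ≥ 13/(180·0.0000001) = 722222 ⇒ n ≥ 29.1520, so the smallest even n is 30. (n must be even for Simpson's rule.)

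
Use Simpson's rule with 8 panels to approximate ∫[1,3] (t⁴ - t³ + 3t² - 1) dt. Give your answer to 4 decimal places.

52.4010

h = (3 − 1)/8 = 0.25.
Nodes t₀,…,t₈ = 1, 1.25, 1.5, 1.75, 2, 2.25, 2.5, 2.75, 3.
f(t) = t⁴ - t³ + 3t² - 1: f₀=2, f₁=4.17578125, f₂=7.4375, f₃=12.20703125, f₄=19, f₅=28.42578125, f₆=41.1875, f₇=58.08203125, f₈=80.
(h/3)·[f₀ + 4f₁ + 2f₂ + 4f₃ + 2f₄ + 4f₅ + 2f₆ + 4f₇ + f₈] = 0.083333·(628.8125) = 52.4010.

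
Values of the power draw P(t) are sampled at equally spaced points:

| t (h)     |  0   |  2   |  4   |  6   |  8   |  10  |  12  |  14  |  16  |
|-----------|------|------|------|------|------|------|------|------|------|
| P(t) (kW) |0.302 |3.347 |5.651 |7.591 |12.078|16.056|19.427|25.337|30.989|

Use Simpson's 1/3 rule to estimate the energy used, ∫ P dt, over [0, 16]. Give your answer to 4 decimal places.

209.9513

h = 2, n = 8.
(h/3)·[y₀ + 4y₁ + 2y₂ + 4y₃ + 2y₄ + 4y₅ + 2y₆ + 4y₇ + y₈] = 0.666667·(314.927) = 209.9513.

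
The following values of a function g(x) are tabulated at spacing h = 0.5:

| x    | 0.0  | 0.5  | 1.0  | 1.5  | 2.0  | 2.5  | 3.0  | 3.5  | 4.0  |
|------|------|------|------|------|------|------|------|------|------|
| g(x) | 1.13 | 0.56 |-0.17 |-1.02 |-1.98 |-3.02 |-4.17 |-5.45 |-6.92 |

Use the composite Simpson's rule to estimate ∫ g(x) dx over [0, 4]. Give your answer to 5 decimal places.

h = 0.5, n = 8.
(h/3)·[y₀ + 4y₁ + 2y₂ + 4y₃ + 2y₄ + 4y₅ + 2y₆ + 4y₇ + y₈] = 0.166667·(-54.15) = -9.02500.

-9.02500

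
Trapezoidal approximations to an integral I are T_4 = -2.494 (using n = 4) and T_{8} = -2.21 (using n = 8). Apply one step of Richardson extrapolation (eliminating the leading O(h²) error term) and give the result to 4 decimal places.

-2.1153

R = (4·T_{8} − T_4) / 3 = (4·(-2.21) − (-2.494))/3 = (-6.346)/3 = -2.1153.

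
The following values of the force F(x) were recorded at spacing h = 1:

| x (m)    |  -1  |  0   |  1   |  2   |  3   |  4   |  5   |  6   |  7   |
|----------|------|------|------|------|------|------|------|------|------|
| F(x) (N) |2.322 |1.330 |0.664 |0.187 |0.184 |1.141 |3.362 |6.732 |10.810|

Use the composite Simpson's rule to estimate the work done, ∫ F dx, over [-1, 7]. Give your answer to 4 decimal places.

19.7040

h = 1, n = 8.
(h/3)·[y₀ + 4y₁ + 2y₂ + 4y₃ + 2y₄ + 4y₅ + 2y₆ + 4y₇ + y₈] = 0.333333·(59.112) = 19.7040.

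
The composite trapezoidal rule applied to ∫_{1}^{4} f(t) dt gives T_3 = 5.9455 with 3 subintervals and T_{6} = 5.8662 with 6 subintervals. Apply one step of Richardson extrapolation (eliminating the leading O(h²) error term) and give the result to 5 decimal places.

5.83977

R = (4·T_{6} − T_3) / 3 = (4·5.8662 − 5.9455)/3 = (17.5193)/3 = 5.83977.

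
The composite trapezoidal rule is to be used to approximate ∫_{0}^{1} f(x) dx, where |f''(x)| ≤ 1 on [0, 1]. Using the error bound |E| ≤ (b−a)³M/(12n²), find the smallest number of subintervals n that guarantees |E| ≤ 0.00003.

53

Need 1/(12n²) ≤ 0.00003.
n² ≥ 1/(12·0.00003) = 2777.78 ⇒ n ≥ 52.7046, so the smallest n is 53.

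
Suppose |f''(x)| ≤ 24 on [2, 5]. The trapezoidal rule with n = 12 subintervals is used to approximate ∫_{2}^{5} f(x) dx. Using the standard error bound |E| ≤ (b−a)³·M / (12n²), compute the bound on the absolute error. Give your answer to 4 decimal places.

|E| ≤ (3)³·24 / (12·12²) = 648/1728 = 0.3750.

0.3750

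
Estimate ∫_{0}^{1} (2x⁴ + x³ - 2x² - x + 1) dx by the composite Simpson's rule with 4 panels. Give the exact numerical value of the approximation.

0.484375

h = (1 − 0)/4 = 0.25.
Nodes x₀,…,x₄ = 0, 0.25, 0.5, 0.75, 1.
f(x) = 2x⁴ + x³ - 2x² - x + 1: f₀=1, f₁=0.6484375, f₂=0.25, f₃=0.1796875, f₄=1.
(h/3)·[f₀ + 4f₁ + 2f₂ + 4f₃ + f₄] = 0.083333·(5.8125) = 0.484375.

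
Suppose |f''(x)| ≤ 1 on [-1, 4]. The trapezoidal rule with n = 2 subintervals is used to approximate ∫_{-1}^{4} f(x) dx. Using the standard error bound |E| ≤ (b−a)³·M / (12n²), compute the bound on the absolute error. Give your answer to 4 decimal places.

|E| ≤ (5)³·1 / (12·2²) = 125/48 = 2.6042.

2.6042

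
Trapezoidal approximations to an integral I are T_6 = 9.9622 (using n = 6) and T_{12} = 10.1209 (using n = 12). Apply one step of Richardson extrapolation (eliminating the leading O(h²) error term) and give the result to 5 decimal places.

R = (4·T_{12} − T_6) / 3 = (4·10.1209 − 9.9622)/3 = (30.5214)/3 = 10.17380.

10.17380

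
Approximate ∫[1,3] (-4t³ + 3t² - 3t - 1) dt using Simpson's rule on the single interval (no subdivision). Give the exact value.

S = (b−a)/6 · [f(1) + 4f(2) + f(3)] = 0.333333·[(-5) + 4·(-27) + (-91)] = -68.

-68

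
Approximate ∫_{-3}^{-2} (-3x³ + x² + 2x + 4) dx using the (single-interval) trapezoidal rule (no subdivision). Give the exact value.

58

T = (b−a)/2 · [f(-3) + f(-2)] = 0.5·[88 + 28] = 58.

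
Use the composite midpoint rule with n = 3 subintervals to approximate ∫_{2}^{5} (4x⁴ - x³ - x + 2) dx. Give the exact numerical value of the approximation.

h = (5 − 2)/3 = 1.
Midpoints m₁,…,m₃ = 2.5, 3.5, 4.5.
f(m₁)=140.125, f(m₂)=555.875, f(m₃)=1546.625.
h·[f(m₁) + f(m₂) + f(m₃)] = 1·(2242.625) = 2242.625.

2242.625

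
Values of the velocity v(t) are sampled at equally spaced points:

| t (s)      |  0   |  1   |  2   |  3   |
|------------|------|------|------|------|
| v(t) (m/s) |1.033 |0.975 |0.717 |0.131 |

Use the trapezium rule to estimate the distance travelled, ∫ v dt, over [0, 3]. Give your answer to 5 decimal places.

h = 1, n = 3.
(h/2)·[y₀ + 2y₁ + 2y₂ + y₃] = 0.5·(4.548) = 2.27400.

2.27400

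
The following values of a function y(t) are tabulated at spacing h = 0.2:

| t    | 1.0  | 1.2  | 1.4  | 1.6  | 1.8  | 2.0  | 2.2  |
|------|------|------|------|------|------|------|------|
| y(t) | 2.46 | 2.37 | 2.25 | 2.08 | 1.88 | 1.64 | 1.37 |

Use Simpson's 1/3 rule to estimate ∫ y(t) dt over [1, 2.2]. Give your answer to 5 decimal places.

2.43000

h = 0.2, n = 6.
(h/3)·[y₀ + 4y₁ + 2y₂ + 4y₃ + 2y₄ + 4y₅ + y₆] = 0.066667·(36.45) = 2.43000.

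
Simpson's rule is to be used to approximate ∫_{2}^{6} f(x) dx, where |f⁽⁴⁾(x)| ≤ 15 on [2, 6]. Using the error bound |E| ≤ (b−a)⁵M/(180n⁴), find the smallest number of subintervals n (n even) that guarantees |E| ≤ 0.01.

10

Need 15360/(180n⁴) ≤ 0.01.
n⁴ ≥ 15360/(180·0.01) = 8533.33 ⇒ n ≥ 9.6112, so the smallest even n is 10. (n must be even for Simpson's rule.)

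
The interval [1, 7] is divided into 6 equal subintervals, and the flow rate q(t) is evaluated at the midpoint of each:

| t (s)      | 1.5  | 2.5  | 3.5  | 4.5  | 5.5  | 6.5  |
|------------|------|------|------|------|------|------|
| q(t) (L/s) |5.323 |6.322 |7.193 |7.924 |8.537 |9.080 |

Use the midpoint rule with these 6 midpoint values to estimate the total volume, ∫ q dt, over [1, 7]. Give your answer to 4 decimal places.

44.3790

h = 1, n = 6.
h·[y(m₁) + y(m₂) + y(m₃) + y(m₄) + y(m₅) + y(m₆)] = 1·(44.379) = 44.3790.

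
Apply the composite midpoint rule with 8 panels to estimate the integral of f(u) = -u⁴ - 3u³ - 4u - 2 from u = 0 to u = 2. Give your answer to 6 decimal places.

-30.223145

h = (2 − 0)/8 = 0.25.
Midpoints m₁,…,m₈ = 0.125, 0.375, 0.625, 0.875, 1.125, 1.375, 1.625, 1.875.
f(m₁)=-2.506103515625, f(m₂)=-3.677978515625, f(m₃)=-5.385009765625, f(m₄)=-8.095947265625, f(m₅)=-12.373291015625, f(m₆)=-18.873291015625, f(m₇)=-28.345947265625, f(m₈)=-41.635009765625.
h·[f(m₁) + f(m₂) + f(m₃) + f(m₄) + f(m₅) + f(m₆) + f(m₇) + f(m₈)] = 0.25·(-120.892578125) = -30.223145.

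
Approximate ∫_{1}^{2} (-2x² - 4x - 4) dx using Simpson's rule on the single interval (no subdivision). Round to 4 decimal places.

S = (b−a)/6 · [f(1) + 4f(1.5) + f(2)] = 0.166667·[(-10) + 4·(-14.5) + (-20)] = -14.6667.

-14.6667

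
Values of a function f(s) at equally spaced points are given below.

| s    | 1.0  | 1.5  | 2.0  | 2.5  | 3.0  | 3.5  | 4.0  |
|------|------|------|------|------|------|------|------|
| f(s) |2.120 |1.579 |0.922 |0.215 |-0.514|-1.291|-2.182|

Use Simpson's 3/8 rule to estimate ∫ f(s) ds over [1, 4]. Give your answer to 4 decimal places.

0.4605

h = 0.5, n = 6.
(3h/8)·[y₀ + 3y₁ + 3y₂ + 2y₃ + 3y₄ + 3y₅ + y₆] = 0.1875·(2.456) = 0.4605.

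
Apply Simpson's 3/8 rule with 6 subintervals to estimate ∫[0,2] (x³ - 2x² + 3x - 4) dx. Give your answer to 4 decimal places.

-3.3333

h = (2 − 0)/6 = 0.333333.
Nodes x₀,…,x₆ = 0, 0.333333, 0.666667, 1, 1.333333, 1.666667, 2.
f(x) = x³ - 2x² + 3x - 4: f₀=-4, f₁=-3.185185, f₂=-2.592593, f₃=-2, f₄=-1.185185, f₅=0.074074, f₆=2.
(3h/8)·[f₀ + 3f₁ + 3f₂ + 2f₃ + 3f₄ + 3f₅ + f₆] = 0.125·(-26.666667) = -3.3333.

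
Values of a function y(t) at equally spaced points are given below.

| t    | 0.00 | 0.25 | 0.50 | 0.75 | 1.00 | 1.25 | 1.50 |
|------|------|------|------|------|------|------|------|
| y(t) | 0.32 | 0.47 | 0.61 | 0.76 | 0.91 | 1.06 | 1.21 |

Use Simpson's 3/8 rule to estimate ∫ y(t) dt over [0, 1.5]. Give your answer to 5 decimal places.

1.14375

h = 0.25, n = 6.
(3h/8)·[y₀ + 3y₁ + 3y₂ + 2y₃ + 3y₄ + 3y₅ + y₆] = 0.09375·(12.20) = 1.14375.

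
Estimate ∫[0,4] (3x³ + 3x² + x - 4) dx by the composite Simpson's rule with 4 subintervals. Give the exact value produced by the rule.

h = (4 − 0)/4 = 1.
Nodes x₀,…,x₄ = 0, 1, 2, 3, 4.
f(x) = 3x³ + 3x² + x - 4: f₀=-4, f₁=3, f₂=34, f₃=107, f₄=240.
(h/3)·[f₀ + 4f₁ + 2f₂ + 4f₃ + f₄] = 0.333333·(744) = 248.

248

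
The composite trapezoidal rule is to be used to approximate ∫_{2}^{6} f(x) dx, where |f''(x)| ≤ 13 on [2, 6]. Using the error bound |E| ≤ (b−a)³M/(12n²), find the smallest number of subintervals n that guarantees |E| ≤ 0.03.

Need 832/(12n²) ≤ 0.03.
n² ≥ 832/(12·0.03) = 2311.11 ⇒ n ≥ 48.0740, so the smallest n is 49.

49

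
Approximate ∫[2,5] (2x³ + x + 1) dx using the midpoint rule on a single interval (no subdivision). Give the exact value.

270.75

M = (b−a)·f(3.5) = 3·(90.25) = 270.75.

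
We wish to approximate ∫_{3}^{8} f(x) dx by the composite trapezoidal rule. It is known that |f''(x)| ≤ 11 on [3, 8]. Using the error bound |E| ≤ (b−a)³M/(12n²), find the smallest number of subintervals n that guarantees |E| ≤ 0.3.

Need 1375/(12n²) ≤ 0.3.
n² ≥ 1375/(12·0.3) = 381.944 ⇒ n ≥ 19.5434, so the smallest n is 20.

20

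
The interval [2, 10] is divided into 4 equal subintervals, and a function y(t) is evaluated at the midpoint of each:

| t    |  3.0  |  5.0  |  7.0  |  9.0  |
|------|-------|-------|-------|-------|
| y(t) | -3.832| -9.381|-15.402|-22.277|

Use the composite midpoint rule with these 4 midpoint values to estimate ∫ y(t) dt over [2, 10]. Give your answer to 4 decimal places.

-101.7840

h = 2, n = 4.
h·[y(m₁) + y(m₂) + y(m₃) + y(m₄)] = 2·(-50.892) = -101.7840.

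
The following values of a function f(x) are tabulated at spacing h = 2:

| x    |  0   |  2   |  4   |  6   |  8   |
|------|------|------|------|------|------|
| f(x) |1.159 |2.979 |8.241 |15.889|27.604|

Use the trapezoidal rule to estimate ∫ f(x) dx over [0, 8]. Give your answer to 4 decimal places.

82.9810

h = 2, n = 4.
(h/2)·[y₀ + 2y₁ + 2y₂ + 2y₃ + y₄] = 1·(82.981) = 82.9810.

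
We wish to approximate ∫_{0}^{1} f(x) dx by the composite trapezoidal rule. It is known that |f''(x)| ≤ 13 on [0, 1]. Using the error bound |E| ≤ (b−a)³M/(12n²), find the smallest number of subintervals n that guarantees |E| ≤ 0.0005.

Need 13/(12n²) ≤ 0.0005.
n² ≥ 13/(12·0.0005) = 2166.67 ⇒ n ≥ 46.5475, so the smallest n is 47.

47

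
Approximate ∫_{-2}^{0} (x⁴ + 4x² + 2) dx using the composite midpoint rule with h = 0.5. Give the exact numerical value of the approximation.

20.5703125

h = (0 − (-2))/4 = 0.5.
Midpoints m₁,…,m₄ = -1.75, -1.25, -0.75, -0.25.
f(m₁)=23.62890625, f(m₂)=10.69140625, f(m₃)=4.56640625, f(m₄)=2.25390625.
h·[f(m₁) + f(m₂) + f(m₃) + f(m₄)] = 0.5·(41.140625) = 20.5703125.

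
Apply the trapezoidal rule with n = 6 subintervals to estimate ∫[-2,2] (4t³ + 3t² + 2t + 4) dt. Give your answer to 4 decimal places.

h = (2 − (-2))/6 = 0.666667.
Nodes t₀,…,t₆ = -2, -1.333333, -0.666667, 0, 0.666667, 1.333333, 2.
f(t) = 4t³ + 3t² + 2t + 4: f₀=-20, f₁=-2.814815, f₂=2.814815, f₃=4, f₄=7.851852, f₅=21.481481, f₆=52.
(h/2)·[f₀ + 2f₁ + 2f₂ + 2f₃ + 2f₄ + 2f₅ + f₆] = 0.333333·(98.666667) = 32.8889.

32.8889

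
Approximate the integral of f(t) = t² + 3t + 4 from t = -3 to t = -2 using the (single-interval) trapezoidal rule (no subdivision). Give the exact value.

3

T = (b−a)/2 · [f(-3) + f(-2)] = 0.5·[4 + 2] = 3.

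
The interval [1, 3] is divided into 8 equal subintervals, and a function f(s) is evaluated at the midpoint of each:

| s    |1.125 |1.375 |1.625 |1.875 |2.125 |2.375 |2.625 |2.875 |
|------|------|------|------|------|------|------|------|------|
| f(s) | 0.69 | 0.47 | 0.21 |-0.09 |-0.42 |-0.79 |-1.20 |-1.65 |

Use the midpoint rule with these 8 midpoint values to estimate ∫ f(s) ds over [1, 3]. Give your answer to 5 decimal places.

h = 0.25, n = 8.
h·[y(m₁) + y(m₂) + y(m₃) + y(m₄) + y(m₅) + y(m₆) + y(m₇) + y(m₈)] = 0.25·(-2.78) = -0.69500.

-0.69500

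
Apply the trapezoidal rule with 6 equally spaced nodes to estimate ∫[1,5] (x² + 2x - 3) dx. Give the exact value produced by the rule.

53.76

h = (5 − 1)/5 = 0.8.
Nodes x₀,…,x₅ = 1, 1.8, 2.6, 3.4, 4.2, 5.
f(x) = x² + 2x - 3: f₀=0, f₁=3.84, f₂=8.96, f₃=15.36, f₄=23.04, f₅=32.
(h/2)·[f₀ + 2f₁ + 2f₂ + 2f₃ + 2f₄ + f₅] = 0.4·(134.4) = 53.76.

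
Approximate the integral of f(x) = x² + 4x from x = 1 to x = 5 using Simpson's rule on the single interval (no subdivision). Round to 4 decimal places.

89.3333

S = (b−a)/6 · [f(1) + 4f(3) + f(5)] = 0.666667·[5 + 4·21 + 45] = 89.3333.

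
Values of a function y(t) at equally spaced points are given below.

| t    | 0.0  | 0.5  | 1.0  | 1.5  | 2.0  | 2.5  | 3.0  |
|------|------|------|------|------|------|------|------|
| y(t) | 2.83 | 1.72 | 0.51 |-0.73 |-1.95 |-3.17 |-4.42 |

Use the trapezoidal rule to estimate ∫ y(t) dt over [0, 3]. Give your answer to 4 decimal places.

h = 0.5, n = 6.
(h/2)·[y₀ + 2y₁ + 2y₂ + 2y₃ + 2y₄ + 2y₅ + y₆] = 0.25·(-8.83) = -2.2075.

-2.2075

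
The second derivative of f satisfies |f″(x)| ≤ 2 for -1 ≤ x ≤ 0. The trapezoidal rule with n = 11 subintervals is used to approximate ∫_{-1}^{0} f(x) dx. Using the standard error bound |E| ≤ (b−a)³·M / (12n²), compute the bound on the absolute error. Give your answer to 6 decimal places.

0.001377

|E| ≤ (1)³·2 / (12·11²) = 2/1452 = 0.001377.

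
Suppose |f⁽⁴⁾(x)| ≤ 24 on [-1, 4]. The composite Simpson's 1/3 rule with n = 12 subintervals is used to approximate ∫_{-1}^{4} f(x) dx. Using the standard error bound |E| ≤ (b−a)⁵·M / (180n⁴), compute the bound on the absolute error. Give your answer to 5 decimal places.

|E| ≤ (5)⁵·24 / (180·12⁴) = 75000/3732480 = 0.02009.

0.02009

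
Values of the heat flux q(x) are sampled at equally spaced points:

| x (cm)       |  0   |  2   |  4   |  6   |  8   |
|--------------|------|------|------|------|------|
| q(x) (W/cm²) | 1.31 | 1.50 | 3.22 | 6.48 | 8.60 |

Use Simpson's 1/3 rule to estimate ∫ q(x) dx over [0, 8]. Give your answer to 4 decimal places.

h = 2, n = 4.
(h/3)·[y₀ + 4y₁ + 2y₂ + 4y₃ + y₄] = 0.666667·(48.27) = 32.1800.

32.1800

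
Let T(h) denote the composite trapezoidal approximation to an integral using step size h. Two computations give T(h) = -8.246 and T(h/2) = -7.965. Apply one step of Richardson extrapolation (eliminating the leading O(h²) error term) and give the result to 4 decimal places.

R = (4·T(h/2) − T(h)) / 3 = (4·(-7.965) − (-8.246))/3 = (-23.614)/3 = -7.8713.

-7.8713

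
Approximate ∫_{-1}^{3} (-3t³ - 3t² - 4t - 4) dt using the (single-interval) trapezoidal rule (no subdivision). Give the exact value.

T = (b−a)/2 · [f(-1) + f(3)] = 2·[0 + (-124)] = -248.

-248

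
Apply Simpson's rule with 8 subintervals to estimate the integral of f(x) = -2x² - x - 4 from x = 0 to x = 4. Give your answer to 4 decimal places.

-66.6667

h = (4 − 0)/8 = 0.5.
Nodes x₀,…,x₈ = 0, 0.5, 1, 1.5, 2, 2.5, 3, 3.5, 4.
f(x) = -2x² - x - 4: f₀=-4, f₁=-5, f₂=-7, f₃=-10, f₄=-14, f₅=-19, f₆=-25, f₇=-32, f₈=-40.
(h/3)·[f₀ + 4f₁ + 2f₂ + 4f₃ + 2f₄ + 4f₅ + 2f₆ + 4f₇ + f₈] = 0.166667·(-400) = -66.6667.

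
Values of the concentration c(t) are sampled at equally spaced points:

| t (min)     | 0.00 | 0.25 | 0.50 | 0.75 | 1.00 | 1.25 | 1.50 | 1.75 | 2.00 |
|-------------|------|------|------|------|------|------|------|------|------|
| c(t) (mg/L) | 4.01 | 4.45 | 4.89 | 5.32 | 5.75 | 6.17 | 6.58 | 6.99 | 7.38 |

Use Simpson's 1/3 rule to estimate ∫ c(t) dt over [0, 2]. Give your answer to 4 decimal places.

11.4625

h = 0.25, n = 8.
(h/3)·[y₀ + 4y₁ + 2y₂ + 4y₃ + 2y₄ + 4y₅ + 2y₆ + 4y₇ + y₈] = 0.083333·(137.55) = 11.4625.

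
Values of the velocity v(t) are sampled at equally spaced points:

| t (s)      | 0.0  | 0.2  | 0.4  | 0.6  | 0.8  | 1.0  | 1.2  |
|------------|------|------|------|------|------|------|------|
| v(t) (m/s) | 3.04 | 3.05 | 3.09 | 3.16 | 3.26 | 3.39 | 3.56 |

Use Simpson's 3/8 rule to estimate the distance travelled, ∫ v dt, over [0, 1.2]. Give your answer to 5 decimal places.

h = 0.2, n = 6.
(3h/8)·[y₀ + 3y₁ + 3y₂ + 2y₃ + 3y₄ + 3y₅ + y₆] = 0.075·(51.29) = 3.84675.

3.84675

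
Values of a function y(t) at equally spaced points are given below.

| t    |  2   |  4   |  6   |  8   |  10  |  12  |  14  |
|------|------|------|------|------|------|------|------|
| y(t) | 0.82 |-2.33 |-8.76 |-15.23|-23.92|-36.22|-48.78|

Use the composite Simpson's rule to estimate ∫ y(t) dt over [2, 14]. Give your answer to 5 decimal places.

h = 2, n = 6.
(h/3)·[y₀ + 4y₁ + 2y₂ + 4y₃ + 2y₄ + 4y₅ + y₆] = 0.666667·(-328.44) = -218.96000.

-218.96000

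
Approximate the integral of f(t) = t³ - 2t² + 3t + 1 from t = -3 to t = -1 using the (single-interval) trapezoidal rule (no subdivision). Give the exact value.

T = (b−a)/2 · [f(-3) + f(-1)] = 1·[(-53) + (-5)] = -58.

-58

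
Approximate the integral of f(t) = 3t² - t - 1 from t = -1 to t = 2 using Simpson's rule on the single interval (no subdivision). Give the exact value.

S = (b−a)/6 · [f(-1) + 4f(0.5) + f(2)] = 0.5·[3 + 4·(-0.75) + 9] = 4.5.

4.5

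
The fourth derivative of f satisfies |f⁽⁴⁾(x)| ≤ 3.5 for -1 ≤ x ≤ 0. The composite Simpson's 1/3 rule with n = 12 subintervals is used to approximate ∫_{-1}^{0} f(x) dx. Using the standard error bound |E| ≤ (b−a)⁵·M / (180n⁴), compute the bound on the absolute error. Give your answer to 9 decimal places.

|E| ≤ (1)⁵·3.5 / (180·12⁴) = 3.5/3732480 = 0.000000938.

0.000000938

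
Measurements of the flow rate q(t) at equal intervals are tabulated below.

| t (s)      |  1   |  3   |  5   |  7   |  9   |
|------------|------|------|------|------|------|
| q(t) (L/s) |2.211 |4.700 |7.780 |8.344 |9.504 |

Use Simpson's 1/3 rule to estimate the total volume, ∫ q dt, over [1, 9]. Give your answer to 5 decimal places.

h = 2, n = 4.
(h/3)·[y₀ + 4y₁ + 2y₂ + 4y₃ + y₄] = 0.666667·(79.451) = 52.96733.

52.96733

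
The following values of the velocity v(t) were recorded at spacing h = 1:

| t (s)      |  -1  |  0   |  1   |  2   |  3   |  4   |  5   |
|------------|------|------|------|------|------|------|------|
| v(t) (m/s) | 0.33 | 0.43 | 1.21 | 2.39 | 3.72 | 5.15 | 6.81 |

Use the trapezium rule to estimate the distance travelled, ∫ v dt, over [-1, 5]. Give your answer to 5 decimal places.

h = 1, n = 6.
(h/2)·[y₀ + 2y₁ + 2y₂ + 2y₃ + 2y₄ + 2y₅ + y₆] = 0.5·(32.94) = 16.47000.

16.47000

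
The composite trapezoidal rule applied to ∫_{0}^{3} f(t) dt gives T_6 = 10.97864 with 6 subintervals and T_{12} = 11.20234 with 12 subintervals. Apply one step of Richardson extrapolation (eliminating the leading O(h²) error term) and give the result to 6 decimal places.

11.276907

R = (4·T_{12} − T_6) / 3 = (4·11.20234 − 10.97864)/3 = (33.83072)/3 = 11.276907.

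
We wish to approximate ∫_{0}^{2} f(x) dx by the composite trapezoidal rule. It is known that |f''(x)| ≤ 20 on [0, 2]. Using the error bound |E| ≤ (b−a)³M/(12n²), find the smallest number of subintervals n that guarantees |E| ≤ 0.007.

44

Need 160/(12n²) ≤ 0.007.
n² ≥ 160/(12·0.007) = 1904.76 ⇒ n ≥ 43.6436, so the smallest n is 44.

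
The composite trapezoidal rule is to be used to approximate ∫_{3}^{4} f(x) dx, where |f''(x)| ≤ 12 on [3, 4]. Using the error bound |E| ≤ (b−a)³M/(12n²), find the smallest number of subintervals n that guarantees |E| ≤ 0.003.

19

Need 12/(12n²) ≤ 0.003.
n² ≥ 12/(12·0.003) = 333.333 ⇒ n ≥ 18.2574, so the smallest n is 19.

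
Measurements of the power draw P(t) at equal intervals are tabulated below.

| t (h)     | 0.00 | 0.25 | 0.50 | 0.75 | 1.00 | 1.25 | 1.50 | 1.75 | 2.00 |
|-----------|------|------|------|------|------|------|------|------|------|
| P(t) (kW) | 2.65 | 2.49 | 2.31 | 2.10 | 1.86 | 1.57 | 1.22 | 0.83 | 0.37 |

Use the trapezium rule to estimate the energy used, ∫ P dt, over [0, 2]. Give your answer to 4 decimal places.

h = 0.25, n = 8.
(h/2)·[y₀ + 2y₁ + 2y₂ + 2y₃ + 2y₄ + 2y₅ + 2y₆ + 2y₇ + y₈] = 0.125·(27.78) = 3.4725.

3.4725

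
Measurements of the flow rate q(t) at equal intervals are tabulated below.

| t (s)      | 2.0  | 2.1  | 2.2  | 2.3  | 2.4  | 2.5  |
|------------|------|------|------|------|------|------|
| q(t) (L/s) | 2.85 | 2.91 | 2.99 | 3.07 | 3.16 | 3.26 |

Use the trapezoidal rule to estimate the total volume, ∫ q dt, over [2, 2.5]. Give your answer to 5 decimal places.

1.51850

h = 0.1, n = 5.
(h/2)·[y₀ + 2y₁ + 2y₂ + 2y₃ + 2y₄ + y₅] = 0.05·(30.37) = 1.51850.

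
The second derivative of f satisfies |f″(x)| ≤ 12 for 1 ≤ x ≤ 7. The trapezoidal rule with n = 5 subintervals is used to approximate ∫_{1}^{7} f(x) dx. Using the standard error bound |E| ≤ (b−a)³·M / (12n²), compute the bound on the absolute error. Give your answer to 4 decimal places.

8.6400

|E| ≤ (6)³·12 / (12·5²) = 2592/300 = 8.6400.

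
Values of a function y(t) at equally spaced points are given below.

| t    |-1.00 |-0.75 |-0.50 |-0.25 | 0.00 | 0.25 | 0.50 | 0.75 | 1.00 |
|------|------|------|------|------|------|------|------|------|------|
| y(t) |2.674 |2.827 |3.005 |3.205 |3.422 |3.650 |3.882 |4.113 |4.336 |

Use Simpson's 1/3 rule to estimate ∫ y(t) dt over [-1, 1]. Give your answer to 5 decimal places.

h = 0.25, n = 8.
(h/3)·[y₀ + 4y₁ + 2y₂ + 4y₃ + 2y₄ + 4y₅ + 2y₆ + 4y₇ + y₈] = 0.083333·(82.808) = 6.90067.

6.90067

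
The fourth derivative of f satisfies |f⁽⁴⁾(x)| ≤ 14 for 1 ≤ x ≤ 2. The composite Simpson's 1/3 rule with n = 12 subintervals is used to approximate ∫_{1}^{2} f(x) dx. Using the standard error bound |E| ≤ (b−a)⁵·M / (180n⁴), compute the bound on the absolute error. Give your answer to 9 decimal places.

0.000003751

|E| ≤ (1)⁵·14 / (180·12⁴) = 14/3732480 = 0.000003751.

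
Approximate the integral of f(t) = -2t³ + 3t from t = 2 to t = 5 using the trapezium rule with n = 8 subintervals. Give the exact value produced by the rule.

h = (5 − 2)/8 = 0.375.
Nodes t₀,…,t₈ = 2, 2.375, 2.75, 3.125, 3.5, 3.875, 4.25, 4.625, 5.
f(t) = -2t³ + 3t: f₀=-10, f₁=-19.66796875, f₂=-33.34375, f₃=-51.66015625, f₄=-75.25, f₅=-104.74609375, f₆=-140.78125, f₇=-183.98828125, f₈=-235.
(h/2)·[f₀ + 2f₁ + 2f₂ + 2f₃ + 2f₄ + 2f₅ + 2f₆ + 2f₇ + f₈] = 0.1875·(-1463.875) = -274.4765625.

-274.4765625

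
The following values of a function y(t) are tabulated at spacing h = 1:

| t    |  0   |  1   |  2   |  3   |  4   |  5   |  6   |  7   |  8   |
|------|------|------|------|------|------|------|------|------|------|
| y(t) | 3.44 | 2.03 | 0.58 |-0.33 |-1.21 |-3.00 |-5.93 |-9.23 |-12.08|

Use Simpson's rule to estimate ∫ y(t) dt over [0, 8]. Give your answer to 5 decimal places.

-21.29333

h = 1, n = 8.
(h/3)·[y₀ + 4y₁ + 2y₂ + 4y₃ + 2y₄ + 4y₅ + 2y₆ + 4y₇ + y₈] = 0.333333·(-63.88) = -21.29333.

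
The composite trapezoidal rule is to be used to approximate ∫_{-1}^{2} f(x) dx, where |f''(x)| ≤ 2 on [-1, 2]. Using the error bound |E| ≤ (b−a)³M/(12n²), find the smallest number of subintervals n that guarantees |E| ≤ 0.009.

23

Need 54/(12n²) ≤ 0.009.
n² ≥ 54/(12·0.009) = 500 ⇒ n ≥ 22.3607, so the smallest n is 23.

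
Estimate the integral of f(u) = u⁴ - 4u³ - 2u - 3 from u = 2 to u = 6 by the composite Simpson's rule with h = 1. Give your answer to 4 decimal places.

225.3333

h = (6 − 2)/4 = 1.
Nodes u₀,…,u₄ = 2, 3, 4, 5, 6.
f(u) = u⁴ - 4u³ - 2u - 3: f₀=-23, f₁=-36, f₂=-11, f₃=112, f₄=417.
(h/3)·[f₀ + 4f₁ + 2f₂ + 4f₃ + f₄] = 0.333333·(676) = 225.3333.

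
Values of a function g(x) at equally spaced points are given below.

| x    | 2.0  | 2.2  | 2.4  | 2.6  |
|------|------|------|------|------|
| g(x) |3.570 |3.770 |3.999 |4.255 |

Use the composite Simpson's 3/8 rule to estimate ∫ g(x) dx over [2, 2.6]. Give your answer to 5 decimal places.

h = 0.2, n = 3.
(3h/8)·[y₀ + 3y₁ + 3y₂ + y₃] = 0.075·(31.132) = 2.33490.

2.33490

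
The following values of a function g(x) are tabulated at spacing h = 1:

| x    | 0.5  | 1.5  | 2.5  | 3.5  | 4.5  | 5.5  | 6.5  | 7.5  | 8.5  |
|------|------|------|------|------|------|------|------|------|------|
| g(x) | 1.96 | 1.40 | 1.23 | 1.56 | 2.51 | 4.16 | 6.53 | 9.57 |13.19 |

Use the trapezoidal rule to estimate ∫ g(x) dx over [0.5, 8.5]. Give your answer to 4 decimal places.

34.5350

h = 1, n = 8.
(h/2)·[y₀ + 2y₁ + 2y₂ + 2y₃ + 2y₄ + 2y₅ + 2y₆ + 2y₇ + y₈] = 0.5·(69.07) = 34.5350.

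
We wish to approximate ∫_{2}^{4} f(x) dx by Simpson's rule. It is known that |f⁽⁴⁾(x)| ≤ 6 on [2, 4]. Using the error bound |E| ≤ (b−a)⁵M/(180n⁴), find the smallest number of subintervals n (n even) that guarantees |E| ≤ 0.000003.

Need 192/(180n⁴) ≤ 0.000003.
n⁴ ≥ 192/(180·0.000003) = 355556 ⇒ n ≥ 24.4189, so the smallest even n is 26. (n must be even for Simpson's rule.)

26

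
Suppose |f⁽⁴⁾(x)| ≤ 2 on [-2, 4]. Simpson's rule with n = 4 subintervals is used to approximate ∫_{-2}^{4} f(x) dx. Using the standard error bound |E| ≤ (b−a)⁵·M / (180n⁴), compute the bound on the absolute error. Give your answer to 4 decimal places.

0.3375

|E| ≤ (6)⁵·2 / (180·4⁴) = 15552/46080 = 0.3375.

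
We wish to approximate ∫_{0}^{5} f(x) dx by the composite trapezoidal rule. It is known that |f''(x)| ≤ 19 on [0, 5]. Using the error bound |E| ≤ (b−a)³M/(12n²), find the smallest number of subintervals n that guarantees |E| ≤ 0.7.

Need 2375/(12n²) ≤ 0.7.
n² ≥ 2375/(12·0.7) = 282.738 ⇒ n ≥ 16.8148, so the smallest n is 17.

17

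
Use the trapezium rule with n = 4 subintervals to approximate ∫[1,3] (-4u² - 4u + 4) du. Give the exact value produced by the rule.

-43

h = (3 − 1)/4 = 0.5.
Nodes u₀,…,u₄ = 1, 1.5, 2, 2.5, 3.
f(u) = -4u² - 4u + 4: f₀=-4, f₁=-11, f₂=-20, f₃=-31, f₄=-44.
(h/2)·[f₀ + 2f₁ + 2f₂ + 2f₃ + f₄] = 0.25·(-172) = -43.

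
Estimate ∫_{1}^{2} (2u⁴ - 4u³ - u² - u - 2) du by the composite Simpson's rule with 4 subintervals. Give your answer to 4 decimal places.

-8.4323

h = (2 − 1)/4 = 0.25.
Nodes u₀,…,u₄ = 1, 1.25, 1.5, 1.75, 2.
f(u) = 2u⁴ - 4u³ - u² - u - 2: f₀=-6, f₁=-7.7421875, f₂=-9.125, f₃=-9.4921875, f₄=-8.
(h/3)·[f₀ + 4f₁ + 2f₂ + 4f₃ + f₄] = 0.083333·(-101.1875) = -8.4323.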